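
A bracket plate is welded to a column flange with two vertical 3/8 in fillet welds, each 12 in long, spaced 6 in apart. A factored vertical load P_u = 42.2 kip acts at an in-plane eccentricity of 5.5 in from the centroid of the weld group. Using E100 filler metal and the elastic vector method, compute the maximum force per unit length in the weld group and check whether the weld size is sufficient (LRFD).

E100XX → F_EXX = 100 ksi.
Total weld length L_w = 24 in. Treat welds as unit-width lines.
Polar moment about centroid: J = 2[d³/12 + d(b/2)²] = 2[12³/12 + 12×3²] = 504 in³.
Direct shear f_v = P/L_w = 42.2 / 24 = 1.758 kip/in (vertical).
Torsion M = P·e = 42.2 × 5.5 = 232.1 kip·in.
Critical point at (x, y) = (3, 6) from centroid. f_tx = M·y/J = 2.763 kip/in; f_ty = M·x/J = 1.382 kip/in.
Resultant f_max = √[f_tx² + (f_v + f_ty)²] = √[2.763² + (1.758 + 1.382)²] = 4.183 kip/in.
Capacity per unit length: φr_n = 0.75 × 0.6 × 100 × (0.707 × 0.375) = 11.93 kip/in.
4.183 ≤ 11.93 → adequate.

f_max ≈ 4.18 kip/in; adequate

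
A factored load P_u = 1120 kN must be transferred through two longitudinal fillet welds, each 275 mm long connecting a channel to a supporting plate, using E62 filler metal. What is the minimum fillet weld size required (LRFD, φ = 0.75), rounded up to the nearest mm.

E62XX → F_EXX = 620 MPa.
Total weld length L = 550 mm.
Required throat t_e = P_u / (φ × 0.6 F_EXX × L) = 1120 / (0.75 × 0.6 × 620 × 550 × 10⁻³) = 7.299 mm.
Required leg w = t_e / 0.707 = 10.32 mm → use 11 mm.

w = 11 mm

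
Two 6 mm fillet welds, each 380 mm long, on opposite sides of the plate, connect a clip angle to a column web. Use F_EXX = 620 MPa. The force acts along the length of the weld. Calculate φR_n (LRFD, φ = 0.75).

φR_n ≈ 899 kN

Effective throat t_e = 0.707 × 6 = 4.242 mm.
Total length L = 760 mm; A_we = 4.242 × 760 = 3224 mm².
F_nw = 0.6 F_EXX = 0.6 × 620 = 372 MPa.
φR_n = 0.75 × 372 × 3224 × 10⁻³ = 899.5 kN.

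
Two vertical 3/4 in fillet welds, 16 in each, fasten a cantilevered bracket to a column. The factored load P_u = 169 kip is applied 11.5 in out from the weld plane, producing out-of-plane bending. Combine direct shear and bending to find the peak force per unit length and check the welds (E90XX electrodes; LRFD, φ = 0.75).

f_max ≈ 23.4 kip/in; NOT adequate

E90XX → F_EXX = 90 ksi.
L_w = 2 × 16 = 32 in; section modulus (unit throat) S = 2 × L²/6 = 85.33 in².
Direct shear f_v = P/L_w = 169/32 = 5.281 kip/in.
Moment M = P × e = 169 × 11.5 = 1943.5 kip·in; bending f_b = M/S = 22.78 kip/in.
f_max = √(f_v² + f_b²) = √(5.281² + 22.78²) = 23.38 kip/in.
φr_n = 0.75 × 0.6 × 90 × (0.707 × 0.75) = 21.48 kip/in → NOT adequate.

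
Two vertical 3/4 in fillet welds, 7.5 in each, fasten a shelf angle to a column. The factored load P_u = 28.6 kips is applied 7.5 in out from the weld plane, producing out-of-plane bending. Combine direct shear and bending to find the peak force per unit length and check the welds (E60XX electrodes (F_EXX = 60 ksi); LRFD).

L_w = 2 × 7.5 = 15 in; section modulus (unit throat) S = 2 × L²/6 = 18.75 in².
Direct shear f_v = P/L_w = 28.6/15 = 1.907 kip/in.
Moment M = P × e = 28.6 × 7.5 = 214.5 kip·in; bending f_b = M/S = 11.44 kip/in.
f_max = √(f_v² + f_b²) = √(1.907² + 11.44²) = 11.6 kip/in.
φr_n = 0.75 × 0.6 × 60 × (0.707 × 0.75) = 14.32 kip/in → adequate.

f_max ≈ 11.6 kip/in; adequate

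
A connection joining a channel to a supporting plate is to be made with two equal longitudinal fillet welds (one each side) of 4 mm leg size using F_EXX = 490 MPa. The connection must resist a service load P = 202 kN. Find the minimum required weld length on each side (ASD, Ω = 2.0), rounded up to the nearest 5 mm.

L = 245 mm on each side

Throat t_e = 0.707 × 4 = 2.828 mm.
r_n/Ω = (0.6 × 490 × 2.828) / 2.0 = 415.7 N/mm = 0.4157 kN/mm.
L_req = P / (r_n/Ω) = 202 / 0.4157 = 485.9 mm total.
Per side: 485.9 / 2 = 243 mm.
Round up → use L = 245 mm on each side.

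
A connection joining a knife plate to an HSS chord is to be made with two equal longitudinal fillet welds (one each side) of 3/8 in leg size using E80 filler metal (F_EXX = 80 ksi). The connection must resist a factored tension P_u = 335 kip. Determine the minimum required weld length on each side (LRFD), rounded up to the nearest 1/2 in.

L = 18 in on each side

Throat t_e = 0.707 × 0.375 = 0.2651 in.
φr_n = 0.75 × 0.6 × 80 × 0.2651 = 9.544 kip/in.
L_req = P_u / φr_n = 335 / 9.544 = 35.1 in total.
Per side: 35.1 / 2 = 17.55 in.
Round up → use L = 18 in on each side.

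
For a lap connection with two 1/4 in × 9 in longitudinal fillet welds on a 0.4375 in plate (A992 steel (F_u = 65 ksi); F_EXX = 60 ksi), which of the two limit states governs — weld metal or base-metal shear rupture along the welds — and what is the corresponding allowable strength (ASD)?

t_e = 0.707 × 0.25 = 0.1767 in; L = 18 in.
Weld metal: R_n/Ω = (1/2.0) × 0.6 × 60 × 0.1767 × 18 = 57.27 kip.
Base metal (shear rupture): R_n/Ω = (1/2.0) × 0.6 × 65 × 0.4375 × 18 = 153.6 kip.
Governing: weld metal.

R_n/Ω ≈ 57.3 kip (weld metal governs)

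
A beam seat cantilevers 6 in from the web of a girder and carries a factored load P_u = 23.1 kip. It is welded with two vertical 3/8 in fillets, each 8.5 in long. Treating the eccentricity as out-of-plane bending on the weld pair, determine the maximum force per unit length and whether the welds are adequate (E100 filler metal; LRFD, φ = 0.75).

E100XX → F_EXX = 100 ksi.
L_w = 2 × 8.5 = 17 in; section modulus (unit throat) S = 2 × L²/6 = 24.08 in².
Direct shear f_v = P/L_w = 23.1/17 = 1.359 kip/in.
Moment M = P × e = 23.1 × 6 = 138.6 kip·in; bending f_b = M/S = 5.755 kip/in.
f_max = √(f_v² + f_b²) = √(1.359² + 5.755²) = 5.913 kip/in.
φr_n = 0.75 × 0.6 × 100 × (0.707 × 0.375) = 11.93 kip/in → adequate.

f_max ≈ 5.91 kip/in; adequate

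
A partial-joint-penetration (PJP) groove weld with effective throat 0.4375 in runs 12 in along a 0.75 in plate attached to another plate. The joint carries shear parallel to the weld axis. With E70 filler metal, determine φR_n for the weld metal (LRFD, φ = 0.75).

φR_n ≈ 165 kip

E70XX → F_EXX = 70 ksi.
Effective throat (given) t_e = 0.4375 in.
A_we = 0.4375 × 12 = 5.25 in².
F_nw = 0.6 F_EXX = 42 ksi.
φR_n = 0.75 × 42 × 5.25 = 165.4 kip.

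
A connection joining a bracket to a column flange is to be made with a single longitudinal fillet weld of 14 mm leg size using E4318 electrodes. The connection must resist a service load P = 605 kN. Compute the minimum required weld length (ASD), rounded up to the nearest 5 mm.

E43XX → F_EXX = 430 MPa.
Throat t_e = 0.707 × 14 = 9.898 mm.
r_n/Ω = (0.6 × 430 × 9.898) / 2.0 = 1277 N/mm = 1.277 kN/mm.
L_req = P / (r_n/Ω) = 605 / 1.277 = 473.8 mm total.
Round up → use L = 475 mm.

L = 475 mm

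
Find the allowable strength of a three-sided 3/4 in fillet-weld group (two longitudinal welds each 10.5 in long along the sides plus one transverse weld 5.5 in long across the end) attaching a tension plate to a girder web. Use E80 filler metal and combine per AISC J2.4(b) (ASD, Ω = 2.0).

E80XX → F_EXX = 80 ksi.
t_e = 0.707 × 0.75 = 0.5302 in.
R_nwl = 0.6 × 80 × 0.5302 × 21 = 534.5 kips (longitudinal, 2 welds).
R_nwt = 0.6 × 80 × 0.5302 × 5.5 = 140 kips (transverse, base value).
(i) R_nwl + R_nwt = 674.5 kips; (ii) 0.85 R_nwl + 1.5 R_nwt = 664.3 kips.
R_n = max = 674.5 kips [governs: (i)]; R_n/Ω = 337.2 kips.

R_n/Ω ≈ 337 kips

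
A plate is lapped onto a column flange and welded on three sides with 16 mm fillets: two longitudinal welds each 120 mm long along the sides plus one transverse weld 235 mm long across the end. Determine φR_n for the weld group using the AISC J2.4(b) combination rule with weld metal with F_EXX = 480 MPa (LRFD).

t_e = 0.707 × 16 = 11.31 mm.
R_nwl = 0.6 × 480 × 11.31 × 240 × 10⁻³ = 781.9 kN (longitudinal, 2 welds).
R_nwt = 0.6 × 480 × 11.31 × 235 × 10⁻³ = 765.6 kN (transverse, base value).
(i) R_nwl + R_nwt = 1547 kN; (ii) 0.85 R_nwl + 1.5 R_nwt = 1813 kN.
R_n = max = 1813 kN [governs: (ii)]; φR_n = 1360 kN.

φR_n ≈ 1360 kN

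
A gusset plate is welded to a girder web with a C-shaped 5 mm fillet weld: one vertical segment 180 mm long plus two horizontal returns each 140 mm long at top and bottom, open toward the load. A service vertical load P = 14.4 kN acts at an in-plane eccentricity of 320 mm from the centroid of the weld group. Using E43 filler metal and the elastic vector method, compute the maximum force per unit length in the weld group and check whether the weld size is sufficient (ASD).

E43XX → F_EXX = 430 MPa.
Total weld length L_w = 460 mm. Treat welds as unit-width lines.
Centroid: x̄ = 2×140×70 / 460 = 42.61 mm from the vertical weld.
Polar moment about centroid: J = I_x + I_y = [180³/12 + 2×140×90²] + [180×42.61² + 2(140³/12 + 140×27.39²)] = 3748000 mm³.
Direct shear f_v = P/L_w = 14.4×10³ / 460 = 31.3 N/mm (vertical).
Torsion M = P·e = 14.4×10³ × 320 = 4608000 N·mm.
Critical point at (x, y) = (97.39, 90) from centroid. f_tx = M·y/J = 110.6 N/mm; f_ty = M·x/J = 119.7 N/mm.
Resultant f_max = √[f_tx² + (f_v + f_ty)²] = √[110.6² + (31.3 + 119.7)²] = 187.2 N/mm.
Capacity per unit length: r_n/Ω = (1/2.0) × 0.6 × 430 × (0.707 × 5) = 456 N/mm.
187.2 ≤ 456 → adequate.

f_max ≈ 187 N/mm; adequate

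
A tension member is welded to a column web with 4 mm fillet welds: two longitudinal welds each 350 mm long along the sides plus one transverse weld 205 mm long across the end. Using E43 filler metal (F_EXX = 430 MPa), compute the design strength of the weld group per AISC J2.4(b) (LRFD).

t_e = 0.707 × 4 = 2.828 mm.
R_nwl = 0.6 × 430 × 2.828 × 700 × 10⁻³ = 510.7 kN (longitudinal, 2 welds).
R_nwt = 0.6 × 430 × 2.828 × 205 × 10⁻³ = 149.6 kN (transverse, base value).
(i) R_nwl + R_nwt = 660.3 kN; (ii) 0.85 R_nwl + 1.5 R_nwt = 658.5 kN.
R_n = max = 660.3 kN [governs: (i)]; φR_n = 495.2 kN.

φR_n ≈ 495 kN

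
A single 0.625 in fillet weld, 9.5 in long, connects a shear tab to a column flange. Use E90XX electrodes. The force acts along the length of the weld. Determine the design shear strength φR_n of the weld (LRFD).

E90XX → F_EXX = 90 ksi.
Effective throat t_e = 0.707 × 0.625 = 0.4419 in.
Total length L = 9.5 in; A_we = 0.4419 × 9.5 = 4.198 in².
F_nw = 0.6 F_EXX = 0.6 × 90 = 54 ksi.
φR_n = 0.75 × 54 × 4.198 = 170 kip.

φR_n ≈ 170 kip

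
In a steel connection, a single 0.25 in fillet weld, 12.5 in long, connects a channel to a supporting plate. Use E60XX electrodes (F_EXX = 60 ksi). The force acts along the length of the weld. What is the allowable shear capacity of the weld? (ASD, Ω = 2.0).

Effective throat t_e = 0.707 × 0.25 = 0.1767 in.
Total length L = 12.5 in; A_we = 0.1767 × 12.5 = 2.209 in².
F_nw = 0.6 F_EXX = 0.6 × 60 = 36 ksi.
R_n = 36 × 2.209 = 79.54 kips; R_n/Ω = 79.54/2.0 = 39.77 kips.

R_n/Ω ≈ 39.8 kips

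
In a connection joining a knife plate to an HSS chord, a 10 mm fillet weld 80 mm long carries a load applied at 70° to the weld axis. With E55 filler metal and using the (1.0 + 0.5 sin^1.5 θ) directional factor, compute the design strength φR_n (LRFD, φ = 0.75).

E55XX → F_EXX = 550 MPa.
t_e = 0.707 × 10 = 7.07 mm; A_we = 7.07 × 80 = 565.6 mm².
Directional factor: 1.0 + 0.5 sin^1.5(70°) = 1.455.
F_nw = 0.6 × 550 × 1.455 = 480.3 MPa.
φR_n = 0.75 × 480.3 × 565.6 × 10⁻³ = 203.7 kN.

φR_n ≈ 204 kN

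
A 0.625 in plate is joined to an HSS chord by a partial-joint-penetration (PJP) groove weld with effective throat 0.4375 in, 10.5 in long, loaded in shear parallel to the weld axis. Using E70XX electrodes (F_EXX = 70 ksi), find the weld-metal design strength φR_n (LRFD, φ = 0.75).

Effective throat (given) t_e = 0.4375 in.
A_we = 0.4375 × 10.5 = 4.594 in².
F_nw = 0.6 F_EXX = 42 ksi.
φR_n = 0.75 × 42 × 4.594 = 144.7 kip.

φR_n ≈ 145 kip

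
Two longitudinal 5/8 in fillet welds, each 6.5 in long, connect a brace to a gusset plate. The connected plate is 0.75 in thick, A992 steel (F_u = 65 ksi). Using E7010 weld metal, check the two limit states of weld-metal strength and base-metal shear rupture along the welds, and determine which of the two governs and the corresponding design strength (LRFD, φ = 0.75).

φR_n ≈ 181 kips (weld metal governs)

E70XX → F_EXX = 70 ksi.
t_e = 0.707 × 0.625 = 0.4419 in; L = 13 in.
Weld metal: φR_n = 0.75 × 0.6 × 70 × 0.4419 × 13 = 180.9 kips.
Base metal (shear rupture): φR_n = 0.75 × 0.6 × 65 × 0.75 × 13 = 285.2 kips.
Governing: weld metal.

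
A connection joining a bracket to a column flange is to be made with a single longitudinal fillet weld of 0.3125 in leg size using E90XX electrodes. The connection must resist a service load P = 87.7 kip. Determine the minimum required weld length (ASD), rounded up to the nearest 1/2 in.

E90XX → F_EXX = 90 ksi.
Throat t_e = 0.707 × 0.3125 = 0.2209 in.
r_n/Ω = (0.6 × 90 × 0.2209) / 2.0 = 5.965 kip/in.
L_req = P / (r_n/Ω) = 87.7 / 5.965 = 14.7 in total.
Round up → use L = 15 in.

L = 15 in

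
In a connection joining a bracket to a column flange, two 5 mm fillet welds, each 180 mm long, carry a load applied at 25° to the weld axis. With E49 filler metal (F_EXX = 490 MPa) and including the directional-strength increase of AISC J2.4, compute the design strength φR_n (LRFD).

t_e = 0.707 × 5 = 3.535 mm; A_we = 3.535 × 360 = 1273 mm².
Directional factor: 1.0 + 0.5 sin^1.5(25°) = 1.137.
F_nw = 0.6 × 490 × 1.137 = 334.4 MPa.
φR_n = 0.75 × 334.4 × 1273 × 10⁻³ = 319.2 kN.

φR_n ≈ 319 kN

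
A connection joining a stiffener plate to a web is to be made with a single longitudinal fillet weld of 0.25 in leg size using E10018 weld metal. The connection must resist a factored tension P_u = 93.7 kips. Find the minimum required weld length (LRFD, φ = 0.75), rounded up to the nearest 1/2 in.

L = 12 in

E100XX → F_EXX = 100 ksi.
Throat t_e = 0.707 × 0.25 = 0.1767 in.
φr_n = 0.75 × 0.6 × 100 × 0.1767 = 7.954 kips/in.
L_req = P_u / φr_n = 93.7 / 7.954 = 11.78 in total.
Round up → use L = 12 in.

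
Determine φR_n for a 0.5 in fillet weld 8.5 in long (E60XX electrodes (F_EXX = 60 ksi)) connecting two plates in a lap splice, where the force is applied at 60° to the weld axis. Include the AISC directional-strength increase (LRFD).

φR_n ≈ 114 kip

t_e = 0.707 × 0.5 = 0.3535 in; A_we = 0.3535 × 8.5 = 3.005 in².
Directional factor: 1.0 + 0.5 sin^1.5(60°) = 1.403.
F_nw = 0.6 × 60 × 1.403 = 50.51 ksi.
φR_n = 0.75 × 50.51 × 3.005 = 113.8 kip.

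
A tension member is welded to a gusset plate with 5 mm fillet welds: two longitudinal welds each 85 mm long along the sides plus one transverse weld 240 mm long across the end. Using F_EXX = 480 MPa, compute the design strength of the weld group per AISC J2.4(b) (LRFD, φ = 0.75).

φR_n ≈ 385 kN

t_e = 0.707 × 5 = 3.535 mm.
R_nwl = 0.6 × 480 × 3.535 × 170 × 10⁻³ = 173.1 kN (longitudinal, 2 welds).
R_nwt = 0.6 × 480 × 3.535 × 240 × 10⁻³ = 244.3 kN (transverse, base value).
(i) R_nwl + R_nwt = 417.4 kN; (ii) 0.85 R_nwl + 1.5 R_nwt = 513.6 kN.
R_n = max = 513.6 kN [governs: (ii)]; φR_n = 385.2 kN.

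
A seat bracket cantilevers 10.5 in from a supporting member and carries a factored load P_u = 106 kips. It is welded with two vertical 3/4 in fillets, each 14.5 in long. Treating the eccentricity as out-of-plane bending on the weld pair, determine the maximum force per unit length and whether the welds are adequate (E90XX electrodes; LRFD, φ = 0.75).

f_max ≈ 16.3 kip/in; adequate

E90XX → F_EXX = 90 ksi.
L_w = 2 × 14.5 = 29 in; section modulus (unit throat) S = 2 × L²/6 = 70.08 in².
Direct shear f_v = P/L_w = 106/29 = 3.655 kip/in.
Moment M = P × e = 106 × 10.5 = 1113 kip·in; bending f_b = M/S = 15.88 kip/in.
f_max = √(f_v² + f_b²) = √(3.655² + 15.88²) = 16.3 kip/in.
φr_n = 0.75 × 0.6 × 90 × (0.707 × 0.75) = 21.48 kip/in → adequate.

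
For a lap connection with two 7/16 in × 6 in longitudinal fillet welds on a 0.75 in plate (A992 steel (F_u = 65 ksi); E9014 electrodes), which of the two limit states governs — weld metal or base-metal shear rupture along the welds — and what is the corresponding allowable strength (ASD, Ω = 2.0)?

E90XX → F_EXX = 90 ksi.
t_e = 0.707 × 0.4375 = 0.3093 in; L = 12 in.
Weld metal: R_n/Ω = (1/2.0) × 0.6 × 90 × 0.3093 × 12 = 100.2 kips.
Base metal (shear rupture): R_n/Ω = (1/2.0) × 0.6 × 65 × 0.75 × 12 = 175.5 kips.
Governing: weld metal.

R_n/Ω ≈ 100 kips (weld metal governs)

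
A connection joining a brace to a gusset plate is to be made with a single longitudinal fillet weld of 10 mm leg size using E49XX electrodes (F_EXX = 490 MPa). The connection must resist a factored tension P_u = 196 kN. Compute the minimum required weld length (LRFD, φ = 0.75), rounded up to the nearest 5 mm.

Throat t_e = 0.707 × 10 = 7.07 mm.
φr_n = 0.75 × 0.6 × 490 × 7.07 × 10⁻³ = 1.559 kN/mm.
L_req = P_u / φr_n = 196 / 1.559 = 125.7 mm total.
Round up → use L = 130 mm.

L = 130 mm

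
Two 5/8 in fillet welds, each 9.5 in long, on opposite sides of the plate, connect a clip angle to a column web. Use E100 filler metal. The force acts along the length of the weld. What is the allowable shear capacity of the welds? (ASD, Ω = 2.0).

R_n/Ω ≈ 252 kips

E100XX → F_EXX = 100 ksi.
Effective throat t_e = 0.707 × 0.625 = 0.4419 in.
Total length L = 19 in; A_we = 0.4419 × 19 = 8.396 in².
F_nw = 0.6 F_EXX = 0.6 × 100 = 60 ksi.
R_n = 60 × 8.396 = 503.7 kips; R_n/Ω = 503.7/2.0 = 251.9 kips.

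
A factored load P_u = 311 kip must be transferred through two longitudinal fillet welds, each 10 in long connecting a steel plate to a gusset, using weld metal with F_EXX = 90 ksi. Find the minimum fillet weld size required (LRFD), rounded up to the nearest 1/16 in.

Total weld length L = 20 in.
Required throat t_e = P_u / (φ × 0.6 F_EXX × L) = 311 / (0.75 × 0.6 × 90 × 20) = 0.384 in.
Required leg w = t_e / 0.707 = 0.5431 in → use 9/16 in.

w = 9/16 in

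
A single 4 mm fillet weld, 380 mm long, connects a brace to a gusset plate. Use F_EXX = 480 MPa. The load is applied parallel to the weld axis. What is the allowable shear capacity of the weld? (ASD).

R_n/Ω ≈ 155 kN

Effective throat t_e = 0.707 × 4 = 2.828 mm.
Total length L = 380 mm; A_we = 2.828 × 380 = 1075 mm².
F_nw = 0.6 F_EXX = 0.6 × 480 = 288 MPa.
R_n = 288 × 1075 × 10⁻³ = 309.5 kN; R_n/Ω = 309.5/2.0 = 154.7 kN.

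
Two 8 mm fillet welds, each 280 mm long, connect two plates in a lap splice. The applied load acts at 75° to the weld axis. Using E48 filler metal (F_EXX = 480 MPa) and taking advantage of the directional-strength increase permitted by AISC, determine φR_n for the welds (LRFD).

φR_n ≈ 1010 kN

t_e = 0.707 × 8 = 5.656 mm; A_we = 5.656 × 560 = 3167 mm².
Directional factor: 1.0 + 0.5 sin^1.5(75°) = 1.475.
F_nw = 0.6 × 480 × 1.475 = 424.7 MPa.
φR_n = 0.75 × 424.7 × 3167 × 10⁻³ = 1009 kN.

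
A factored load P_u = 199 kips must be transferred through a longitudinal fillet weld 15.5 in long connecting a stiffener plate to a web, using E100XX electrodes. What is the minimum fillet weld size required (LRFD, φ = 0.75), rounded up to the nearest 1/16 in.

w = 7/16 in

E100XX → F_EXX = 100 ksi.
Total weld length L = 15.5 in.
Required throat t_e = P_u / (φ × 0.6 F_EXX × L) = 199 / (0.75 × 0.6 × 100 × 15.5) = 0.2853 in.
Required leg w = t_e / 0.707 = 0.4035 in → use 7/16 in.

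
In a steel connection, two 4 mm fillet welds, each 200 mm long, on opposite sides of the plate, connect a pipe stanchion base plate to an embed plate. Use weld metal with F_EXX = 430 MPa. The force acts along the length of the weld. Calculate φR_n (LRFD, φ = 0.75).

Effective throat t_e = 0.707 × 4 = 2.828 mm.
Total length L = 400 mm; A_we = 2.828 × 400 = 1131 mm².
F_nw = 0.6 F_EXX = 0.6 × 430 = 258 MPa.
φR_n = 0.75 × 258 × 1131 × 10⁻³ = 218.9 kN.

φR_n ≈ 219 kN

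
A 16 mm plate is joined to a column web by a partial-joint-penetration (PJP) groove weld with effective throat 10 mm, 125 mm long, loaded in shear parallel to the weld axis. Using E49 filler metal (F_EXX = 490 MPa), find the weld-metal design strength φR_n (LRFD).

φR_n ≈ 276 kN

Effective throat (given) t_e = 10 mm.
A_we = 10 × 125 = 1250 mm².
F_nw = 0.6 F_EXX = 294 MPa.
φR_n = 0.75 × 294 × 1250 × 10⁻³ = 275.6 kN.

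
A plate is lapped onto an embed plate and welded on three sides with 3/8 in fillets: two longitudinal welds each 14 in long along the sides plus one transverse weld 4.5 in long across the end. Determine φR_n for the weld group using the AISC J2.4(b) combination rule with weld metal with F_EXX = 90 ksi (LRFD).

t_e = 0.707 × 0.375 = 0.2651 in.
R_nwl = 0.6 × 90 × 0.2651 × 28 = 400.9 kip (longitudinal, 2 welds).
R_nwt = 0.6 × 90 × 0.2651 × 4.5 = 64.43 kip (transverse, base value).
(i) R_nwl + R_nwt = 465.3 kip; (ii) 0.85 R_nwl + 1.5 R_nwt = 437.4 kip.
R_n = max = 465.3 kip [governs: (i)]; φR_n = 349 kip.

φR_n ≈ 349 kip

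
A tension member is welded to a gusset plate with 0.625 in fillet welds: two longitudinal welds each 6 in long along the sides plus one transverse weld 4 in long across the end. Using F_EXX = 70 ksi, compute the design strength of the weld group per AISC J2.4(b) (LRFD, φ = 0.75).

φR_n ≈ 225 kip

t_e = 0.707 × 0.625 = 0.4419 in.
R_nwl = 0.6 × 70 × 0.4419 × 12 = 222.7 kip (longitudinal, 2 welds).
R_nwt = 0.6 × 70 × 0.4419 × 4 = 74.23 kip (transverse, base value).
(i) R_nwl + R_nwt = 296.9 kip; (ii) 0.85 R_nwl + 1.5 R_nwt = 300.7 kip.
R_n = max = 300.7 kip [governs: (ii)]; φR_n = 225.5 kip.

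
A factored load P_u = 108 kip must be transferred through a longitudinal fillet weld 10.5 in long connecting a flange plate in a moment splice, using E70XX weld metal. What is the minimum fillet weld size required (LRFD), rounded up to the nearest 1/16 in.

w = 1/2 in

E70XX → F_EXX = 70 ksi.
Total weld length L = 10.5 in.
Required throat t_e = P_u / (φ × 0.6 F_EXX × L) = 108 / (0.75 × 0.6 × 70 × 10.5) = 0.3265 in.
Required leg w = t_e / 0.707 = 0.4619 in → use 1/2 in.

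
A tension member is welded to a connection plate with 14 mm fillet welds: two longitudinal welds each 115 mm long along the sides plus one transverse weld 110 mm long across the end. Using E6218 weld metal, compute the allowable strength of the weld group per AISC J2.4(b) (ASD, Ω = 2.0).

E62XX → F_EXX = 620 MPa.
t_e = 0.707 × 14 = 9.898 mm.
R_nwl = 0.6 × 620 × 9.898 × 230 × 10⁻³ = 846.9 kN (longitudinal, 2 welds).
R_nwt = 0.6 × 620 × 9.898 × 110 × 10⁻³ = 405 kN (transverse, base value).
(i) R_nwl + R_nwt = 1252 kN; (ii) 0.85 R_nwl + 1.5 R_nwt = 1327 kN.
R_n = max = 1327 kN [governs: (ii)]; R_n/Ω = 663.7 kN.

R_n/Ω ≈ 664 kN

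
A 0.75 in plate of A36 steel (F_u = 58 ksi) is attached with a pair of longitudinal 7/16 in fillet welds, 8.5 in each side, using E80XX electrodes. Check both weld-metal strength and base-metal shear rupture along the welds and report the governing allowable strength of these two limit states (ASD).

E80XX → F_EXX = 80 ksi.
t_e = 0.707 × 0.4375 = 0.3093 in; L = 17 in.
Weld metal: R_n/Ω = (1/2.0) × 0.6 × 80 × 0.3093 × 17 = 126.2 kip.
Base metal (shear rupture): R_n/Ω = (1/2.0) × 0.6 × 58 × 0.75 × 17 = 221.8 kip.
Governing: weld metal.

R_n/Ω ≈ 126 kip (weld metal governs)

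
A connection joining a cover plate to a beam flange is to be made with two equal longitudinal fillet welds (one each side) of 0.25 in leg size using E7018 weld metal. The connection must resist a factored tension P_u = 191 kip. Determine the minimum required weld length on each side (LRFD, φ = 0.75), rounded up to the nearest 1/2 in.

L = 17.5 in on each side

E70XX → F_EXX = 70 ksi.
Throat t_e = 0.707 × 0.25 = 0.1767 in.
φr_n = 0.75 × 0.6 × 70 × 0.1767 = 5.568 kip/in.
L_req = P_u / φr_n = 191 / 5.568 = 34.31 in total.
Per side: 34.31 / 2 = 17.15 in.
Round up → use L = 17.5 in on each side.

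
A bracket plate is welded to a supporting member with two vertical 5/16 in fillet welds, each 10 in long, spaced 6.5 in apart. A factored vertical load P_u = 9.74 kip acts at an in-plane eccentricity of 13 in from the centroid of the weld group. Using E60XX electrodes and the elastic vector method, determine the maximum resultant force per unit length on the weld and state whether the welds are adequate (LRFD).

E60XX → F_EXX = 60 ksi.
Total weld length L_w = 20 in. Treat welds as unit-width lines.
Polar moment about centroid: J = 2[d³/12 + d(b/2)²] = 2[10³/12 + 10×3.25²] = 377.9 in³.
Direct shear f_v = P/L_w = 9.74 / 20 = 0.487 kip/in (vertical).
Torsion M = P·e = 9.74 × 13 = 126.62 kip·in.
Critical point at (x, y) = (3.25, 5) from centroid. f_tx = M·y/J = 1.675 kip/in; f_ty = M·x/J = 1.089 kip/in.
Resultant f_max = √[f_tx² + (f_v + f_ty)²] = √[1.675² + (0.487 + 1.089)²] = 2.3 kip/in.
Capacity per unit length: φr_n = 0.75 × 0.6 × 60 × (0.707 × 0.3125) = 5.965 kip/in.
2.3 ≤ 5.965 → adequate.

f_max ≈ 2.3 kip/in; adequate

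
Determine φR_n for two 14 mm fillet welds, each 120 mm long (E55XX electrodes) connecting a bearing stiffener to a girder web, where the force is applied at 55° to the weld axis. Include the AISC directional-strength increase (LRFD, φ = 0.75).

E55XX → F_EXX = 550 MPa.
t_e = 0.707 × 14 = 9.898 mm; A_we = 9.898 × 240 = 2376 mm².
Directional factor: 1.0 + 0.5 sin^1.5(55°) = 1.371.
F_nw = 0.6 × 550 × 1.371 = 452.3 MPa.
φR_n = 0.75 × 452.3 × 2376 × 10⁻³ = 805.9 kN.

φR_n ≈ 806 kN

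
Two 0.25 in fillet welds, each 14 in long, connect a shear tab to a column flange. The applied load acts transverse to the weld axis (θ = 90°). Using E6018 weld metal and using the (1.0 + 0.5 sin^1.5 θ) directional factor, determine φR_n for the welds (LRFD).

E60XX → F_EXX = 60 ksi.
t_e = 0.707 × 0.25 = 0.1767 in; A_we = 0.1767 × 28 = 4.949 in².
Directional factor: 1.0 + 0.5 sin^1.5(90°) = 1.5.
F_nw = 0.6 × 60 × 1.5 = 54 ksi.
φR_n = 0.75 × 54 × 4.949 = 200.4 kip.

φR_n ≈ 200 kip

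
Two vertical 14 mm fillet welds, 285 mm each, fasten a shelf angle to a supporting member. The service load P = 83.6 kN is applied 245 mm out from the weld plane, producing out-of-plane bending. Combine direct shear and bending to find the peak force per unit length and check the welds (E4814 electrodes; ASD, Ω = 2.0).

f_max ≈ 771 N/mm; adequate

E48XX → F_EXX = 480 MPa.
L_w = 2 × 285 = 570 mm; section modulus (unit throat) S = 2 × L²/6 = 27080 mm².
Direct shear f_v = P/L_w = 83.6×10³/570 = 146.7 N/mm.
Moment M = P × e = 83.6×10³ × 245 = 20482000 N·mm; bending f_b = M/S = 756.5 N/mm.
f_max = √(f_v² + f_b²) = √(146.7² + 756.5²) = 770.6 N/mm.
r_n/Ω = (1/2.0) × 0.6 × 480 × (0.707 × 14) = 1425 N/mm → adequate.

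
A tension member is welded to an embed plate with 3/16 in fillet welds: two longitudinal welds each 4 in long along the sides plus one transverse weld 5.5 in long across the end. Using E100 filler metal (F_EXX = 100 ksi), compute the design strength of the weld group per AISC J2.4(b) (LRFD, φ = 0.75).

φR_n ≈ 89.8 kips

t_e = 0.707 × 0.1875 = 0.1326 in.
R_nwl = 0.6 × 100 × 0.1326 × 8 = 63.63 kips (longitudinal, 2 welds).
R_nwt = 0.6 × 100 × 0.1326 × 5.5 = 43.75 kips (transverse, base value).
(i) R_nwl + R_nwt = 107.4 kips; (ii) 0.85 R_nwl + 1.5 R_nwt = 119.7 kips.
R_n = max = 119.7 kips [governs: (ii)]; φR_n = 89.78 kips.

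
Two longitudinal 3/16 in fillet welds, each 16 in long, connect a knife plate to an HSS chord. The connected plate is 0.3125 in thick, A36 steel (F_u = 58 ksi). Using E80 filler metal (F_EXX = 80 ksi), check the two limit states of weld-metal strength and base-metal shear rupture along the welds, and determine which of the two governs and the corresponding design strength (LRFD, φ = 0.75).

t_e = 0.707 × 0.1875 = 0.1326 in; L = 32 in.
Weld metal: φR_n = 0.75 × 0.6 × 80 × 0.1326 × 32 = 152.7 kips.
Base metal (shear rupture): φR_n = 0.75 × 0.6 × 58 × 0.3125 × 32 = 261 kips.
Governing: weld metal.

φR_n ≈ 153 kips (weld metal governs)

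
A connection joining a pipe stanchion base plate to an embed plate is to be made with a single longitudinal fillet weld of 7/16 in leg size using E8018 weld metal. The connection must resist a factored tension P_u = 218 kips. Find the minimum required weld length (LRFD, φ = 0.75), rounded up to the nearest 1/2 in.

L = 20 in

E80XX → F_EXX = 80 ksi.
Throat t_e = 0.707 × 0.4375 = 0.3093 in.
φr_n = 0.75 × 0.6 × 80 × 0.3093 = 11.14 kips/in.
L_req = P_u / φr_n = 218 / 11.14 = 19.58 in total.
Round up → use L = 20 in.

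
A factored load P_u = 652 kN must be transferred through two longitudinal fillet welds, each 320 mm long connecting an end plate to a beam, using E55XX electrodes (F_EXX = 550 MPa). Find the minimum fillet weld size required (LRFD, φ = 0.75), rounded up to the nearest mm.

Total weld length L = 640 mm.
Required throat t_e = P_u / (φ × 0.6 F_EXX × L) = 652 / (0.75 × 0.6 × 550 × 640 × 10⁻³) = 4.116 mm.
Required leg w = t_e / 0.707 = 5.822 mm → use 6 mm.

w = 6 mm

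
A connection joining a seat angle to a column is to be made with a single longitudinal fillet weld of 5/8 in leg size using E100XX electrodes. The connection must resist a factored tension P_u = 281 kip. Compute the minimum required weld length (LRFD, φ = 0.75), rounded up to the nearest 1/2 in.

L = 14.5 in

E100XX → F_EXX = 100 ksi.
Throat t_e = 0.707 × 0.625 = 0.4419 in.
φr_n = 0.75 × 0.6 × 100 × 0.4419 = 19.88 kip/in.
L_req = P_u / φr_n = 281 / 19.88 = 14.13 in total.
Round up → use L = 14.5 in.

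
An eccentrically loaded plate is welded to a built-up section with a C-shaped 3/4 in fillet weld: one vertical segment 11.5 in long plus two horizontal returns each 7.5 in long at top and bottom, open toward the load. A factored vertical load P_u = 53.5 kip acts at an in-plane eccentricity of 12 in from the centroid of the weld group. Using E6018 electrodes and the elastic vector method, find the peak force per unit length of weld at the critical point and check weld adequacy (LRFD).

f_max ≈ 7.96 kip/in; adequate

E60XX → F_EXX = 60 ksi.
Total weld length L_w = 26.5 in. Treat welds as unit-width lines.
Centroid: x̄ = 2×7.5×3.75 / 26.5 = 2.123 in from the vertical weld.
Polar moment about centroid: J = I_x + I_y = [11.5³/12 + 2×7.5×5.75²] + [11.5×2.123² + 2(7.5³/12 + 7.5×1.627²)] = 784.5 in³.
Direct shear f_v = P/L_w = 53.5 / 26.5 = 2.019 kip/in (vertical).
Torsion M = P·e = 53.5 × 12 = 642 kip·in.
Critical point at (x, y) = (5.377, 5.75) from centroid. f_tx = M·y/J = 4.705 kip/in; f_ty = M·x/J = 4.4 kip/in.
Resultant f_max = √[f_tx² + (f_v + f_ty)²] = √[4.705² + (2.019 + 4.4)²] = 7.959 kip/in.
Capacity per unit length: φr_n = 0.75 × 0.6 × 60 × (0.707 × 0.75) = 14.32 kip/in.
7.959 ≤ 14.32 → adequate.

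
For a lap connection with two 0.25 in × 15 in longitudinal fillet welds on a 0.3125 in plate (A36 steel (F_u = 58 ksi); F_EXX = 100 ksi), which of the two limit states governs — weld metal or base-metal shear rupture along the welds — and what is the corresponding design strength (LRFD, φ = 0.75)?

t_e = 0.707 × 0.25 = 0.1767 in; L = 30 in.
Weld metal: φR_n = 0.75 × 0.6 × 100 × 0.1767 × 30 = 238.6 kips.
Base metal (shear rupture): φR_n = 0.75 × 0.6 × 58 × 0.3125 × 30 = 244.7 kips.
Governing: weld metal.

φR_n ≈ 239 kips (weld metal governs)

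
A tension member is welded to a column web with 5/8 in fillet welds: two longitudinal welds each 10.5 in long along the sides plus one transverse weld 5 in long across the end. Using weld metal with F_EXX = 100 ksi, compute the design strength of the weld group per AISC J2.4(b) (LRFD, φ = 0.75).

t_e = 0.707 × 0.625 = 0.4419 in.
R_nwl = 0.6 × 100 × 0.4419 × 21 = 556.8 kips (longitudinal, 2 welds).
R_nwt = 0.6 × 100 × 0.4419 × 5 = 132.6 kips (transverse, base value).
(i) R_nwl + R_nwt = 689.3 kips; (ii) 0.85 R_nwl + 1.5 R_nwt = 672.1 kips.
R_n = max = 689.3 kips [governs: (i)]; φR_n = 517 kips.

φR_n ≈ 517 kips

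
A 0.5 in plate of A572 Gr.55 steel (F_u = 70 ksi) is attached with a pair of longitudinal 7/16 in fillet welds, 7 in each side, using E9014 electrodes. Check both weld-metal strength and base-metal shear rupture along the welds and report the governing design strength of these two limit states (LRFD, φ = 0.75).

φR_n ≈ 175 kips (weld metal governs)

E90XX → F_EXX = 90 ksi.
t_e = 0.707 × 0.4375 = 0.3093 in; L = 14 in.
Weld metal: φR_n = 0.75 × 0.6 × 90 × 0.3093 × 14 = 175.4 kips.
Base metal (shear rupture): φR_n = 0.75 × 0.6 × 70 × 0.5 × 14 = 220.5 kips.
Governing: weld metal.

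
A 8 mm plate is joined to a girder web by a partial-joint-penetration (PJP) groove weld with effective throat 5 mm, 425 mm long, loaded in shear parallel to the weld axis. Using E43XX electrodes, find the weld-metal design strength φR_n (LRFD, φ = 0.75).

φR_n ≈ 411 kN

E43XX → F_EXX = 430 MPa.
Effective throat (given) t_e = 5 mm.
A_we = 5 × 425 = 2125 mm².
F_nw = 0.6 F_EXX = 258 MPa.
φR_n = 0.75 × 258 × 2125 × 10⁻³ = 411.2 kN.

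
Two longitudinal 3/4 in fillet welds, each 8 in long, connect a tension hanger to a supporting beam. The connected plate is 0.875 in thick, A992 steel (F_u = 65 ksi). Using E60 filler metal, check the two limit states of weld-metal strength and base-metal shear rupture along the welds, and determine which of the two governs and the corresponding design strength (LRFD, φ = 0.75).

E60XX → F_EXX = 60 ksi.
t_e = 0.707 × 0.75 = 0.5302 in; L = 16 in.
Weld metal: φR_n = 0.75 × 0.6 × 60 × 0.5302 × 16 = 229.1 kips.
Base metal (shear rupture): φR_n = 0.75 × 0.6 × 65 × 0.875 × 16 = 409.5 kips.
Governing: weld metal.

φR_n ≈ 229 kips (weld metal governs)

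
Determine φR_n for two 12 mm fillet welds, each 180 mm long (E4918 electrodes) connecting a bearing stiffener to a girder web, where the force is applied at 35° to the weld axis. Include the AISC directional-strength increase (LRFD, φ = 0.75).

φR_n ≈ 820 kN

E49XX → F_EXX = 490 MPa.
t_e = 0.707 × 12 = 8.484 mm; A_we = 8.484 × 360 = 3054 mm².
Directional factor: 1.0 + 0.5 sin^1.5(35°) = 1.217.
F_nw = 0.6 × 490 × 1.217 = 357.9 MPa.
φR_n = 0.75 × 357.9 × 3054 × 10⁻³ = 819.7 kN.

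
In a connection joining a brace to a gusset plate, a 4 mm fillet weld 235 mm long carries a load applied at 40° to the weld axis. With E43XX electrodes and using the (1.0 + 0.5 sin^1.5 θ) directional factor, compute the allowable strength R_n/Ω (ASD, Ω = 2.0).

E43XX → F_EXX = 430 MPa.
t_e = 0.707 × 4 = 2.828 mm; A_we = 2.828 × 235 = 664.6 mm².
Directional factor: 1.0 + 0.5 sin^1.5(40°) = 1.258.
F_nw = 0.6 × 430 × 1.258 = 324.5 MPa.
R_n/Ω = (324.5 × 664.6) / 2.0 × 10⁻³ = 107.8 kN.

R_n/Ω ≈ 108 kN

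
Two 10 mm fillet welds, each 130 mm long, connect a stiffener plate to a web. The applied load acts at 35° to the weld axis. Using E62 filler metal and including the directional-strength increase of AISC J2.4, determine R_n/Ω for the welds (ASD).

E62XX → F_EXX = 620 MPa.
t_e = 0.707 × 10 = 7.07 mm; A_we = 7.07 × 260 = 1838 mm².
Directional factor: 1.0 + 0.5 sin^1.5(35°) = 1.217.
F_nw = 0.6 × 620 × 1.217 = 452.8 MPa.
R_n/Ω = (452.8 × 1838) / 2.0 × 10⁻³ = 416.2 kN.

R_n/Ω ≈ 416 kN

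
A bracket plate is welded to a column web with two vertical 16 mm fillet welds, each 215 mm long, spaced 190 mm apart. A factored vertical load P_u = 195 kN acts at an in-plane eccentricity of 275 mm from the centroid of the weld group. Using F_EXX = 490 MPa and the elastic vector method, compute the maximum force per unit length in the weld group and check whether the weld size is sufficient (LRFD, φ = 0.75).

Total weld length L_w = 430 mm. Treat welds as unit-width lines.
Polar moment about centroid: J = 2[d³/12 + d(b/2)²] = 2[215³/12 + 215×95²] = 5537000 mm³.
Direct shear f_v = P/L_w = 195×10³ / 430 = 453.5 N/mm (vertical).
Torsion M = P·e = 195×10³ × 275 = 53625000 N·mm.
Critical point at (x, y) = (95, 107.5) from centroid. f_tx = M·y/J = 1041 N/mm; f_ty = M·x/J = 920 N/mm.
Resultant f_max = √[f_tx² + (f_v + f_ty)²] = √[1041² + (453.5 + 920)²] = 1723 N/mm.
Capacity per unit length: φr_n = 0.75 × 0.6 × 490 × (0.707 × 16) = 2494 N/mm.
1723 ≤ 2494 → adequate.

f_max ≈ 1720 N/mm; adequate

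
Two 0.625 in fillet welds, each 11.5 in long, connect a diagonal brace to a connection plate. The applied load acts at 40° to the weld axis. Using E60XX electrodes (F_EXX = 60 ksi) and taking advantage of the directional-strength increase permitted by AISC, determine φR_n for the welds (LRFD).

φR_n ≈ 345 kips

t_e = 0.707 × 0.625 = 0.4419 in; A_we = 0.4419 × 23 = 10.16 in².
Directional factor: 1.0 + 0.5 sin^1.5(40°) = 1.258.
F_nw = 0.6 × 60 × 1.258 = 45.28 ksi.
φR_n = 0.75 × 45.28 × 10.16 = 345.1 kips.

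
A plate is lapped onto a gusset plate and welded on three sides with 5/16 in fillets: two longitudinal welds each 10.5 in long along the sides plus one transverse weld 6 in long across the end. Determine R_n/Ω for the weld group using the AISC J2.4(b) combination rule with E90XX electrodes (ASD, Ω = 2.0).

R_n/Ω ≈ 161 kips

E90XX → F_EXX = 90 ksi.
t_e = 0.707 × 0.3125 = 0.2209 in.
R_nwl = 0.6 × 90 × 0.2209 × 21 = 250.5 kips (longitudinal, 2 welds).
R_nwt = 0.6 × 90 × 0.2209 × 6 = 71.58 kips (transverse, base value).
(i) R_nwl + R_nwt = 322.1 kips; (ii) 0.85 R_nwl + 1.5 R_nwt = 320.3 kips.
R_n = max = 322.1 kips [governs: (i)]; R_n/Ω = 161.1 kips.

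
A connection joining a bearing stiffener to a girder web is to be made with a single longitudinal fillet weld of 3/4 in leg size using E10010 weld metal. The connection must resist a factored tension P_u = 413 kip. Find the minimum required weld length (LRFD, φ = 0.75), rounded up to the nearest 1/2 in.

L = 17.5 in

E100XX → F_EXX = 100 ksi.
Throat t_e = 0.707 × 0.75 = 0.5302 in.
φr_n = 0.75 × 0.6 × 100 × 0.5302 = 23.86 kip/in.
L_req = P_u / φr_n = 413 / 23.86 = 17.31 in total.
Round up → use L = 17.5 in.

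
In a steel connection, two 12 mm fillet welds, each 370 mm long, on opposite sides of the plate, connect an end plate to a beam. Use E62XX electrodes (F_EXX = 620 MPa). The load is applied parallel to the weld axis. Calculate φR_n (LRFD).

φR_n ≈ 1750 kN

Effective throat t_e = 0.707 × 12 = 8.484 mm.
Total length L = 740 mm; A_we = 8.484 × 740 = 6278 mm².
F_nw = 0.6 F_EXX = 0.6 × 620 = 372 MPa.
φR_n = 0.75 × 372 × 6278 × 10⁻³ = 1752 kN.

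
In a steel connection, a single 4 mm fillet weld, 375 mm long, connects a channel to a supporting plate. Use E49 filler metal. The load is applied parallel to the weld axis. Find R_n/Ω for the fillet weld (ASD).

E49XX → F_EXX = 490 MPa.
Effective throat t_e = 0.707 × 4 = 2.828 mm.
Total length L = 375 mm; A_we = 2.828 × 375 = 1060 mm².
F_nw = 0.6 F_EXX = 0.6 × 490 = 294 MPa.
R_n = 294 × 1060 × 10⁻³ = 311.8 kN; R_n/Ω = 311.8/2.0 = 155.9 kN.

R_n/Ω ≈ 156 kN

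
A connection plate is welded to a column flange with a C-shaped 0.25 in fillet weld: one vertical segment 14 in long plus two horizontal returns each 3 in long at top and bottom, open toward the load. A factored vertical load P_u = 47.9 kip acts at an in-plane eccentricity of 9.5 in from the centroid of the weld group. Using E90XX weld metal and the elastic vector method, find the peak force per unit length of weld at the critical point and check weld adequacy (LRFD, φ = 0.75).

f_max ≈ 7.48 kip/in; NOT adequate

E90XX → F_EXX = 90 ksi.
Total weld length L_w = 20 in. Treat welds as unit-width lines.
Centroid: x̄ = 2×3×1.5 / 20 = 0.45 in from the vertical weld.
Polar moment about centroid: J = I_x + I_y = [14³/12 + 2×3×7²] + [14×0.45² + 2(3³/12 + 3×1.05²)] = 536.6 in³.
Direct shear f_v = P/L_w = 47.9 / 20 = 2.395 kip/in (vertical).
Torsion M = P·e = 47.9 × 9.5 = 455.05 kip·in.
Critical point at (x, y) = (2.55, 7) from centroid. f_tx = M·y/J = 5.936 kip/in; f_ty = M·x/J = 2.162 kip/in.
Resultant f_max = √[f_tx² + (f_v + f_ty)²] = √[5.936² + (2.395 + 2.162)²] = 7.484 kip/in.
Capacity per unit length: φr_n = 0.75 × 0.6 × 90 × (0.707 × 0.25) = 7.158 kip/in.
7.484 > 7.158 → NOT adequate.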